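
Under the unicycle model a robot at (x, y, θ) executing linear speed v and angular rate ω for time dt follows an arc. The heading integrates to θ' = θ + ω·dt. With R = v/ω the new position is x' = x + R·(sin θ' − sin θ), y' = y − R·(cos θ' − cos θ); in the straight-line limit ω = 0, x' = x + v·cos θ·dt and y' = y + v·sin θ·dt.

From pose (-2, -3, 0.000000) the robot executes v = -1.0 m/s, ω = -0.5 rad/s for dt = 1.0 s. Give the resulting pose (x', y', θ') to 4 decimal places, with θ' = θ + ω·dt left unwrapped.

θ' = 0.0000 + -0.5·1.0 = -0.5000
R = v/ω = -1.0/-0.5 = 2.0000
x' = -2 + 2.0000·(sin -0.5000 − sin 0.0000) = -2.9589
y' = -3 − 2.0000·(cos -0.5000 − cos 0.0000) = -2.7552

(-2.9589, -2.7552, -0.5000)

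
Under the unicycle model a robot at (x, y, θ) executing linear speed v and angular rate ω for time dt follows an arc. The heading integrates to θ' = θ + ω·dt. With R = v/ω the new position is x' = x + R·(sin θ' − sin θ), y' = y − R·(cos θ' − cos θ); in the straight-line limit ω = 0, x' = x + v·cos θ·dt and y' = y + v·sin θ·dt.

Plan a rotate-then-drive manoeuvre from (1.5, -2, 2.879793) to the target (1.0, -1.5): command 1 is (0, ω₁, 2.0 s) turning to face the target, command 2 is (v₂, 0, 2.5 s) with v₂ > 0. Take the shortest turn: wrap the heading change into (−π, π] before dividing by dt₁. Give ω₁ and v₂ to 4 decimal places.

heading to target = atan2(-1.5−-2, 1−1.5) = 2.3562
Δθ = wrap(2.3562 − 2.8798) = -0.5236; ω₁ = Δθ/dt₁ = -0.2618
distance = √((1−1.5)² + (-1.5−-2)²) = 0.7071; v₂ = distance/dt₂ = 0.2828

ω₁ = -0.2618, v₂ = 0.2828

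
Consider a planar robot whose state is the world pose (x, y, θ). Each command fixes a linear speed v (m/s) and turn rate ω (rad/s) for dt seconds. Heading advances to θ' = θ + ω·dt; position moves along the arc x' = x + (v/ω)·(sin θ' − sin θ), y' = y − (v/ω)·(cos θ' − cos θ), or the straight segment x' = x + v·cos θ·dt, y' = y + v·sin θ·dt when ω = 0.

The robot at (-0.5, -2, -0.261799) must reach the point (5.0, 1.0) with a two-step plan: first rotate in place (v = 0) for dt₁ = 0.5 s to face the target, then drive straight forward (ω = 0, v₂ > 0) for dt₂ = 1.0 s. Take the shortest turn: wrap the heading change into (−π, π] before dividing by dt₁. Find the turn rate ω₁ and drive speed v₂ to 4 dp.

heading to target = atan2(1−-2, 5−-0.5) = 0.4993
Δθ = wrap(0.4993 − -0.2618) = 0.7611; ω₁ = Δθ/dt₁ = 1.5223
distance = √((5−-0.5)² + (1−-2)²) = 6.2650; v₂ = distance/dt₂ = 6.2650

ω₁ = 1.5223, v₂ = 6.2650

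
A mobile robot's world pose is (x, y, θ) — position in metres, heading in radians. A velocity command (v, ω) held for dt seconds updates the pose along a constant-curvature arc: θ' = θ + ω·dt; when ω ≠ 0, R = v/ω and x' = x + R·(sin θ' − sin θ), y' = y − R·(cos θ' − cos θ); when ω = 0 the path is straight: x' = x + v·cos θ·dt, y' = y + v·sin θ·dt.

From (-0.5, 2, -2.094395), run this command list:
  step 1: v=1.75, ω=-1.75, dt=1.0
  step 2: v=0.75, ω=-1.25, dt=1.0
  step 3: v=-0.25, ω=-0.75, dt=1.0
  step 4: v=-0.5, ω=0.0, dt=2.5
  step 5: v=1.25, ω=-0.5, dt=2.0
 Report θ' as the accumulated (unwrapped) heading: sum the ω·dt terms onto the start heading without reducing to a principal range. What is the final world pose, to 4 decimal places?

(-1.0880, 1.5633, -6.8444)

step 1: θ'=-3.8444 (R=-1.0000) → pose (-2.0124, 1.7370, -3.8444)
step 2: θ'=-5.0944 (R=-0.6000) → pose (-2.1813, 2.4185, -5.0944)
step 3: θ'=-5.8444 (R=0.3333) → pose (-2.3490, 2.2410, -5.8444)
step 4: θ'=-5.8444 (straight) → pose (-3.4806, 1.7099, -5.8444)
step 5: θ'=-6.8444 (R=-2.5000) → pose (-1.0880, 1.5633, -6.8444)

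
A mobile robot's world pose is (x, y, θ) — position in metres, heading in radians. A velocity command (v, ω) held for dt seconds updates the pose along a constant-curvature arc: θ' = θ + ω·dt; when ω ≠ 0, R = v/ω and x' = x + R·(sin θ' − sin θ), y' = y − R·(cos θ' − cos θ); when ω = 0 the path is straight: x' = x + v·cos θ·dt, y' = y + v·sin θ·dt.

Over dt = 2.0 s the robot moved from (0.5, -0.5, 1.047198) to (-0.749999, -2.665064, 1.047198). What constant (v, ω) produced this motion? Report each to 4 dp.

Δθ = 1.047198 − 1.047198 = 0.000000
ω = Δθ/dt = 0.000000/2.0 = 0.0000
ω = 0 → v = (Δx·cos θ + Δy·sin θ)/dt = -1.2500

v = -1.2500, ω = 0.0000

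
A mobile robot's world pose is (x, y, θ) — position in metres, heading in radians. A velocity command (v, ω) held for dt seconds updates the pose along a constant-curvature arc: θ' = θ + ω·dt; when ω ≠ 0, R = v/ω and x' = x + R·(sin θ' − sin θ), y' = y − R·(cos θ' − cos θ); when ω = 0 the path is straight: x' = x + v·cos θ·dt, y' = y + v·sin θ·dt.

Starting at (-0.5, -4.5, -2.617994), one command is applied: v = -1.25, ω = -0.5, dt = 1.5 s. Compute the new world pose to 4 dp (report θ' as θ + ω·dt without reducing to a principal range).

(1.3112, -4.2289, -3.3680)

θ' = -2.6180 + -0.5·1.5 = -3.3680
R = v/ω = -1.25/-0.5 = 2.5000
x' = -0.5 + 2.5000·(sin -3.3680 − sin -2.6180) = 1.3112
y' = -4.5 − 2.5000·(cos -3.3680 − cos -2.6180) = -4.2289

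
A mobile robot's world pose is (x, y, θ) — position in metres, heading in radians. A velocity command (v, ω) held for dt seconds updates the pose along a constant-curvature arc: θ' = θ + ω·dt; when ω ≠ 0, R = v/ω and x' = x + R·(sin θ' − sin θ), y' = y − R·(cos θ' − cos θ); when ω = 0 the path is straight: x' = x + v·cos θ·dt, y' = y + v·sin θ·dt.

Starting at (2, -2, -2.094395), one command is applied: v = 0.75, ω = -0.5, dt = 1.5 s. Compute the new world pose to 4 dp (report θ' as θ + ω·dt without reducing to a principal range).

θ' = -2.0944 + -0.5·1.5 = -2.8444
R = v/ω = 0.75/-0.5 = -1.5000
x' = 2 + -1.5000·(sin -2.8444 − sin -2.0944) = 1.1402
y' = -2 − -1.5000·(cos -2.8444 − cos -2.0944) = -2.6842

(1.1402, -2.6842, -2.8444)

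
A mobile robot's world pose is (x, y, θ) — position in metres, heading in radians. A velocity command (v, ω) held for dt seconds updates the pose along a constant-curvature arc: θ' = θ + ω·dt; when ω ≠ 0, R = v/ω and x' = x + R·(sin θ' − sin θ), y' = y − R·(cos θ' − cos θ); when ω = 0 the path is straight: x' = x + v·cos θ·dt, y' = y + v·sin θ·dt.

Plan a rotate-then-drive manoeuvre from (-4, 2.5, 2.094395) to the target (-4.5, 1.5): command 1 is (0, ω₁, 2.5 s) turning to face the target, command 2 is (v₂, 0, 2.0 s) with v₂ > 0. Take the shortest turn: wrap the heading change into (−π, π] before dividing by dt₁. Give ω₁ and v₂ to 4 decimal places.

ω₁ = 0.8617, v₂ = 0.5590

heading to target = atan2(1.5−2.5, -4.5−-4) = -2.0344
Δθ = wrap(-2.0344 − 2.0944) = 2.1543; ω₁ = Δθ/dt₁ = 0.8617
distance = √((-4.5−-4)² + (1.5−2.5)²) = 1.1180; v₂ = distance/dt₂ = 0.5590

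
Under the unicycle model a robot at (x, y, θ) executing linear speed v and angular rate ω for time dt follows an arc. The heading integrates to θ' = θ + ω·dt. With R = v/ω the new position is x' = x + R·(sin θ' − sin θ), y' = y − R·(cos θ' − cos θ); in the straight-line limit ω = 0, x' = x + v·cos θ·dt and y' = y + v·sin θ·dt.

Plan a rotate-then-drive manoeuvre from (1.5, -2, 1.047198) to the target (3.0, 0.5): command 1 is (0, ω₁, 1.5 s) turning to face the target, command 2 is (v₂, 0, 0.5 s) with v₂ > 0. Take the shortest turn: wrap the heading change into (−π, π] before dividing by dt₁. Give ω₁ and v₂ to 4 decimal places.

heading to target = atan2(0.5−-2, 3−1.5) = 1.0304
Δθ = wrap(1.0304 − 1.0472) = -0.0168; ω₁ = Δθ/dt₁ = -0.0112
distance = √((3−1.5)² + (0.5−-2)²) = 2.9155; v₂ = distance/dt₂ = 5.8310

ω₁ = -0.0112, v₂ = 5.8310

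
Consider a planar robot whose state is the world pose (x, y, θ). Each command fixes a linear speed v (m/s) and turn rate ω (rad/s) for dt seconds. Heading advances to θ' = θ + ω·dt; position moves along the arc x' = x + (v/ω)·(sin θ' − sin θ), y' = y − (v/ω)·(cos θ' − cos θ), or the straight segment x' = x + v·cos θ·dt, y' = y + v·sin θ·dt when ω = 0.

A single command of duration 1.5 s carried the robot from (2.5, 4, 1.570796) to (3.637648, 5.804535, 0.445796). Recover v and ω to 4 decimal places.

v = 1.5000, ω = -0.7500

Δθ = 0.445796 − 1.570796 = -1.125000
ω = Δθ/dt = -1.125000/1.5 = -0.7500
R = −Δy/(cos θ' − cos θ) = -2.0000
v = R·ω = -2.0000·-0.7500 = 1.5000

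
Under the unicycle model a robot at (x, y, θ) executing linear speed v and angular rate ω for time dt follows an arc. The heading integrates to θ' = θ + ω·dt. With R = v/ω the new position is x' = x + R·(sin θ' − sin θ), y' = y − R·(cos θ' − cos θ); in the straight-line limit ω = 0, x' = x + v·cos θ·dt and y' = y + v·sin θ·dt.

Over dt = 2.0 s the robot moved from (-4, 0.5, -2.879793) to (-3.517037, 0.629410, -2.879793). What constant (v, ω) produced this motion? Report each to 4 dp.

Δθ = -2.879793 − -2.879793 = 0.000000
ω = Δθ/dt = 0.000000/2.0 = 0.0000
ω = 0 → v = (Δx·cos θ + Δy·sin θ)/dt = -0.2500

v = -0.2500, ω = 0.0000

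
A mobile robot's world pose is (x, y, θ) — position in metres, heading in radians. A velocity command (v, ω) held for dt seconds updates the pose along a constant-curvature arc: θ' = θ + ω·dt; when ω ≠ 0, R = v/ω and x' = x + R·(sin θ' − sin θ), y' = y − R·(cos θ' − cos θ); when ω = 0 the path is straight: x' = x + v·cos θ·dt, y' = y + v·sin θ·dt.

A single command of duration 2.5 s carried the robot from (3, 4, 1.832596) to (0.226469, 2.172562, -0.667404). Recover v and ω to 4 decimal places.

v = -1.7500, ω = -1.0000

Δθ = -0.667404 − 1.832596 = -2.500000
ω = Δθ/dt = -2.500000/2.5 = -1.0000
R = Δx/(sin θ' − sin θ) = 1.7500
v = R·ω = 1.7500·-1.0000 = -1.7500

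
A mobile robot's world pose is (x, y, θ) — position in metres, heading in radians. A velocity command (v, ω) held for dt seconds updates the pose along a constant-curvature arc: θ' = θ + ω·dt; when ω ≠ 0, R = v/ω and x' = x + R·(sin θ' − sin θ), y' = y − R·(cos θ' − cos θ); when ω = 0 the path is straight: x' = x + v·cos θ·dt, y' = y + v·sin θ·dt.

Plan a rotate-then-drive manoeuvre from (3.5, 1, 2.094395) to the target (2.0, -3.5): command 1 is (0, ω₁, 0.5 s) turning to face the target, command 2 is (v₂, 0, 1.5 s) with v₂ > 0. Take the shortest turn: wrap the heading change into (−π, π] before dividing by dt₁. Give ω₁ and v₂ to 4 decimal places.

heading to target = atan2(-3.5−1, 2−3.5) = -1.8925
Δθ = wrap(-1.8925 − 2.0944) = 2.2962; ω₁ = Δθ/dt₁ = 4.5925
distance = √((2−3.5)² + (-3.5−1)²) = 4.7434; v₂ = distance/dt₂ = 3.1623

ω₁ = 4.5925, v₂ = 3.1623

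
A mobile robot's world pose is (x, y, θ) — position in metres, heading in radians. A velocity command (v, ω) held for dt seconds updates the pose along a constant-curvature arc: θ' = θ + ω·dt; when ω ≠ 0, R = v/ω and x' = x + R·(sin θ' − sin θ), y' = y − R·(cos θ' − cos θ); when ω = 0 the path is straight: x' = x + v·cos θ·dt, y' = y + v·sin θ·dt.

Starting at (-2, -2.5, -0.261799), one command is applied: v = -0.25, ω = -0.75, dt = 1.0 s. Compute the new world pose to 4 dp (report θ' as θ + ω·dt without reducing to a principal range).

(-2.1963, -2.3548, -1.0118)

θ' = -0.2618 + -0.75·1.0 = -1.0118
R = v/ω = -0.25/-0.75 = 0.3333
x' = -2 + 0.3333·(sin -1.0118 − sin -0.2618) = -2.1963
y' = -2.5 − 0.3333·(cos -1.0118 − cos -0.2618) = -2.3548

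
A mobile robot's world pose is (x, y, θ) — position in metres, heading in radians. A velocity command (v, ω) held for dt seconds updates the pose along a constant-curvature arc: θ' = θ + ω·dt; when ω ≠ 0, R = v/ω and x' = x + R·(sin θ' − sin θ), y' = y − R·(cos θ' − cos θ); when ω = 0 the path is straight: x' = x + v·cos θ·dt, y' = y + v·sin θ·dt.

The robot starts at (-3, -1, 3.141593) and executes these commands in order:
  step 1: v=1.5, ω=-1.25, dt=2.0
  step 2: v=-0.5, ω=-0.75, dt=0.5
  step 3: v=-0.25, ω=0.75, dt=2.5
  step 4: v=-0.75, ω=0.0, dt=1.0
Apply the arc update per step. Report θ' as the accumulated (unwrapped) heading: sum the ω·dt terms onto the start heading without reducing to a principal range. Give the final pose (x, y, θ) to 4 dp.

(-3.7290, -0.0804, 2.1416)

step 1: θ'=0.6416 (R=-1.2000) → pose (-3.7182, 1.1614, 0.6416)
step 2: θ'=0.2666 (R=0.6667) → pose (-3.9415, 1.0524, 0.2666)
step 3: θ'=2.1416 (R=-0.3333) → pose (-4.1342, 0.5507, 2.1416)
step 4: θ'=2.1416 (straight) → pose (-3.7290, -0.0804, 2.1416)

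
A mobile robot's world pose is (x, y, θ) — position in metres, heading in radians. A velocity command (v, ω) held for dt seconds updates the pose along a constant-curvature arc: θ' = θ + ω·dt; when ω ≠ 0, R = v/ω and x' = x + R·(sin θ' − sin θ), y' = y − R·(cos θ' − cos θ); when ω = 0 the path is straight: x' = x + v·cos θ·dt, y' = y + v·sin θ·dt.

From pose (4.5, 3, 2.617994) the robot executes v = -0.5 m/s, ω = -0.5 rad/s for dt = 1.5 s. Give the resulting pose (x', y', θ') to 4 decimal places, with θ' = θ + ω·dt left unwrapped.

θ' = 2.6180 + -0.5·1.5 = 1.8680
R = v/ω = -0.5/-0.5 = 1.0000
x' = 4.5 + 1.0000·(sin 1.8680 − sin 2.6180) = 4.9562
y' = 3 − 1.0000·(cos 1.8680 − cos 2.6180) = 2.4268

(4.9562, 2.4268, 1.8680)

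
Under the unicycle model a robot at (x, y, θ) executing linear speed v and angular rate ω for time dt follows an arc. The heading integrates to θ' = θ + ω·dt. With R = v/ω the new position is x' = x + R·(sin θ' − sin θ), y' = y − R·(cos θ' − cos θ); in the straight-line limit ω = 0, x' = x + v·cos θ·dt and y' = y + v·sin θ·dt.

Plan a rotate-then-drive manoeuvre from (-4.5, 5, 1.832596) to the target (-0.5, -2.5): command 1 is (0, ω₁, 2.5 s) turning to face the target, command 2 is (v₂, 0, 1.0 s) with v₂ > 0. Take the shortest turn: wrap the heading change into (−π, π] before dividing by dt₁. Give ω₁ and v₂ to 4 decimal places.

ω₁ = -1.1654, v₂ = 8.5000

heading to target = atan2(-2.5−5, -0.5−-4.5) = -1.0808
Δθ = wrap(-1.0808 − 1.8326) = -2.9134; ω₁ = Δθ/dt₁ = -1.1654
distance = √((-0.5−-4.5)² + (-2.5−5)²) = 8.5000; v₂ = distance/dt₂ = 8.5000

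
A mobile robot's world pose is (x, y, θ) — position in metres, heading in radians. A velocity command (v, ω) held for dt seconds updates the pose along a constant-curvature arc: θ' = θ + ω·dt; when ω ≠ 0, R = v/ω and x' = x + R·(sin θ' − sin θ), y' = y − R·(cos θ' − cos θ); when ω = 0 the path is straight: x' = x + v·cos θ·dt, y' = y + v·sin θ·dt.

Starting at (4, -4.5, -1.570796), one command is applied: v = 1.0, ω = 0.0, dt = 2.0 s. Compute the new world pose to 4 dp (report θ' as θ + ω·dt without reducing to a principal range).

θ' = -1.5708 + 0.0·2.0 = -1.5708
ω = 0 → straight: x' = 4 + 1.0·cos(-1.5708)·2.0 = 4.0000
y' = -4.5 + 1.0·sin(-1.5708)·2.0 = -6.5000

(4.0000, -6.5000, -1.5708)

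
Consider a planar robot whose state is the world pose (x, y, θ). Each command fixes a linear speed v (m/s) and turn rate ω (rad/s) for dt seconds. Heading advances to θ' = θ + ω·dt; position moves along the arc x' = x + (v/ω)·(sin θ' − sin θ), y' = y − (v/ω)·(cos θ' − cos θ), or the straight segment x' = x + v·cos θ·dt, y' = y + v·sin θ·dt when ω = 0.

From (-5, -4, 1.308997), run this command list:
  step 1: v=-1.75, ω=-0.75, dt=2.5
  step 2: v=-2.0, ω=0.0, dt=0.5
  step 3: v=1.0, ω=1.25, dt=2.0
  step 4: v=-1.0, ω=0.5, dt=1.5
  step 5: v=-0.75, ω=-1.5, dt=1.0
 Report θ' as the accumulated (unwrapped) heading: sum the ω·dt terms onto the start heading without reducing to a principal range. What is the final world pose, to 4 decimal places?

(-6.9442, -5.5907, 1.1840)

step 1: θ'=-0.5660 (R=2.3333) → pose (-8.5051, -5.3655, -0.5660)
step 2: θ'=-0.5660 (straight) → pose (-9.3492, -4.8293, -0.5660)
step 3: θ'=1.9340 (R=0.8000) → pose (-8.1723, -3.8698, 1.9340)
step 4: θ'=2.6840 (R=-2.0000) → pose (-7.1864, -4.9535, 2.6840)
step 5: θ'=1.1840 (R=0.5000) → pose (-6.9442, -5.5907, 1.1840)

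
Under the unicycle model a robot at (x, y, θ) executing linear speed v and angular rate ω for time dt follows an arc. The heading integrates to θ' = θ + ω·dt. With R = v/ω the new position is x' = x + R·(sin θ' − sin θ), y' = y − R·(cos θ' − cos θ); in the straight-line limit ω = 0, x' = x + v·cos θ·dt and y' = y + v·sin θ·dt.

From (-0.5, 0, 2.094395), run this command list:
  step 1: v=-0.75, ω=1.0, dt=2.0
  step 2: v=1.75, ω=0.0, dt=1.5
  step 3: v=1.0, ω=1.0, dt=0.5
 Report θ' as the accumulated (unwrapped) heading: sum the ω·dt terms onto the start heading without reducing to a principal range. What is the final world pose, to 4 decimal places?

(-0.9381, -2.6607, 4.5944)

step 1: θ'=4.0944 (R=-0.7500) → pose (0.7608, -0.0596, 4.0944)
step 2: θ'=4.0944 (straight) → pose (-0.7601, -2.1990, 4.0944)
step 3: θ'=4.5944 (R=1.0000) → pose (-0.9381, -2.6607, 4.5944)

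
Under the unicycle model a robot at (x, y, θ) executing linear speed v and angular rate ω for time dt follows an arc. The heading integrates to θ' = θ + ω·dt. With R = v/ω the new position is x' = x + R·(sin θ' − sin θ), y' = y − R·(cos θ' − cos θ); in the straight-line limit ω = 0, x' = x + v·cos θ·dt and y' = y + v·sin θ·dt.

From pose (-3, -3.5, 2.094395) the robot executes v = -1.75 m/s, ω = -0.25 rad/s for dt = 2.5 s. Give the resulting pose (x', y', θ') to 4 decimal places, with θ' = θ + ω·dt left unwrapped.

θ' = 2.0944 + -0.25·2.5 = 1.4694
R = v/ω = -1.75/-0.25 = 7.0000
x' = -3 + 7.0000·(sin 1.4694 − sin 2.0944) = -2.0981
y' = -3.5 − 7.0000·(cos 1.4694 − cos 2.0944) = -7.7086

(-2.0981, -7.7086, 1.4694)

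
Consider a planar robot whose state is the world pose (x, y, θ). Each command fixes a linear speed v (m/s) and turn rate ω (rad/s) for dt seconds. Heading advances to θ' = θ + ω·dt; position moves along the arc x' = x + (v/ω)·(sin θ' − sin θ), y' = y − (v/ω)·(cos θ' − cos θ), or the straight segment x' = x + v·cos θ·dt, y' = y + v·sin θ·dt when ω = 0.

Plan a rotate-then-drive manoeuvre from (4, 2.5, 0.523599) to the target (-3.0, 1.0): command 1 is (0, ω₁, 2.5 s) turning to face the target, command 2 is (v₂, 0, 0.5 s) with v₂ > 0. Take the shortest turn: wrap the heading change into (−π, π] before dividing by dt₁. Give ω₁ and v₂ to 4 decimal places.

ω₁ = 1.1316, v₂ = 14.3178

heading to target = atan2(1−2.5, -3−4) = -2.9305
Δθ = wrap(-2.9305 − 0.5236) = 2.8291; ω₁ = Δθ/dt₁ = 1.1316
distance = √((-3−4)² + (1−2.5)²) = 7.1589; v₂ = distance/dt₂ = 14.3178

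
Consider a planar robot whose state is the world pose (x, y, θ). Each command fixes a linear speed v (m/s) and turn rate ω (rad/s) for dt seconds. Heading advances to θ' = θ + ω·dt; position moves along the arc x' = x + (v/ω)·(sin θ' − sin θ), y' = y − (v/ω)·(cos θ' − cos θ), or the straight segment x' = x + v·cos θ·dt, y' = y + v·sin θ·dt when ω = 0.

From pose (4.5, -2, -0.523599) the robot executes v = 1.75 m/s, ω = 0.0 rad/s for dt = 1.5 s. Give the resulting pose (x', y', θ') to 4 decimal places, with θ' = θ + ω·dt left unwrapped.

(6.7733, -3.3125, -0.5236)

θ' = -0.5236 + 0.0·1.5 = -0.5236
ω = 0 → straight: x' = 4.5 + 1.75·cos(-0.5236)·1.5 = 6.7733
y' = -2 + 1.75·sin(-0.5236)·1.5 = -3.3125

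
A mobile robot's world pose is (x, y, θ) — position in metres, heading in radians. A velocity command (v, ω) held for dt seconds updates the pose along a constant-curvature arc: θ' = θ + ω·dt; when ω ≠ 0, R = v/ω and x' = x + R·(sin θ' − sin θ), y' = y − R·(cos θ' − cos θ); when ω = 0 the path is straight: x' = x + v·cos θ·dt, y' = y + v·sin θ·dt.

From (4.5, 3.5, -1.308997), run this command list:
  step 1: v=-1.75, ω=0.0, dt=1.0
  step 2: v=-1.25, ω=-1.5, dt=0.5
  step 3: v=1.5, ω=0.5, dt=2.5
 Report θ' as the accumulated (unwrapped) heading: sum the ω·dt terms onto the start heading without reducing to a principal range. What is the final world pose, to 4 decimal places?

step 1: θ'=-1.3090 (straight) → pose (4.0471, 5.1904, -1.3090)
step 2: θ'=-2.0590 (R=0.8333) → pose (4.1160, 5.7969, -2.0590)
step 3: θ'=-0.8090 (R=3.0000) → pose (4.5948, 2.3191, -0.8090)

(4.5948, 2.3191, -0.8090)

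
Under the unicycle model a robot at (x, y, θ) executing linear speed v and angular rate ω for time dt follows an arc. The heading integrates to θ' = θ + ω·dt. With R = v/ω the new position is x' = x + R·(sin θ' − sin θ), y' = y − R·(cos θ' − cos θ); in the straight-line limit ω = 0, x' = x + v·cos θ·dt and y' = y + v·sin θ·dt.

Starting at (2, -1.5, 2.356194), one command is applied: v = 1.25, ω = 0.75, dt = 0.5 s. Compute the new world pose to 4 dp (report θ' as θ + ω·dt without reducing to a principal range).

θ' = 2.3562 + 0.75·0.5 = 2.7312
R = v/ω = 1.25/0.75 = 1.6667
x' = 2 + 1.6667·(sin 2.7312 − sin 2.3562) = 1.4864
y' = -1.5 − 1.6667·(cos 2.7312 − cos 2.3562) = -1.1502

(1.4864, -1.1502, 2.7312)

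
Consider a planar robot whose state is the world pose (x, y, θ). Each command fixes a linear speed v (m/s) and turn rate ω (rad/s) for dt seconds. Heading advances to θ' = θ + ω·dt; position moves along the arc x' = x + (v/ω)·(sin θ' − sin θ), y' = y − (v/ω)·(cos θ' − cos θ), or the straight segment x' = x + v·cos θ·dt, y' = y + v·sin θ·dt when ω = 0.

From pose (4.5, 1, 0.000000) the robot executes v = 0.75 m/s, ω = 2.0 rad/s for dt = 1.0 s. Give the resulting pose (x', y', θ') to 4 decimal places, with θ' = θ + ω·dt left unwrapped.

(4.8410, 1.5311, 2.0000)

θ' = 0.0000 + 2.0·1.0 = 2.0000
R = v/ω = 0.75/2.0 = 0.3750
x' = 4.5 + 0.3750·(sin 2.0000 − sin 0.0000) = 4.8410
y' = 1 − 0.3750·(cos 2.0000 − cos 0.0000) = 1.5311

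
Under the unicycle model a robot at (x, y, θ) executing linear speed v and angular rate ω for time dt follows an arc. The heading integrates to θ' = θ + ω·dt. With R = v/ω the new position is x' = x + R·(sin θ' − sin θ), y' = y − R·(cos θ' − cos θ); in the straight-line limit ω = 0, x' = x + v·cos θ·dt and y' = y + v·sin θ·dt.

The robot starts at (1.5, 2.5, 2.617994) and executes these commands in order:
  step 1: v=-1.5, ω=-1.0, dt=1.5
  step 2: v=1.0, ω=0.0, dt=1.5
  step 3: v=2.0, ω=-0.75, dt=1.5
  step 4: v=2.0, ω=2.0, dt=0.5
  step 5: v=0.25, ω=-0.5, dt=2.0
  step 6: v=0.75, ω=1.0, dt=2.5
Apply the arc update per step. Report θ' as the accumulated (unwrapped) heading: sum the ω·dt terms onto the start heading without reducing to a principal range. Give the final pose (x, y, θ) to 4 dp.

(6.8970, 5.4219, 2.4930)

step 1: θ'=1.1180 (R=1.5000) → pose (2.0988, 0.5447, 1.1180)
step 2: θ'=1.1180 (straight) → pose (2.7551, 1.8936, 1.1180)
step 3: θ'=-0.0070 (R=-2.6667) → pose (5.1717, 3.3935, -0.0070)
step 4: θ'=0.9930 (R=1.0000) → pose (6.0164, 3.8473, 0.9930)
step 5: θ'=-0.0070 (R=-0.5000) → pose (6.4387, 4.0742, -0.0070)
step 6: θ'=2.4930 (R=0.7500) → pose (6.8970, 5.4219, 2.4930)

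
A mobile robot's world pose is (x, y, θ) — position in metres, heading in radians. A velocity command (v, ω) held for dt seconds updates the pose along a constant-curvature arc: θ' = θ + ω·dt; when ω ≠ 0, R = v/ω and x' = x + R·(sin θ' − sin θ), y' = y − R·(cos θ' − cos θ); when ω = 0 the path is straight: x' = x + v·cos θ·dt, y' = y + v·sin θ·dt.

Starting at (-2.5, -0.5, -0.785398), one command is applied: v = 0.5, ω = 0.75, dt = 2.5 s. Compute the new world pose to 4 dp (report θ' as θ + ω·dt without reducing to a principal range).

(-1.4376, -0.3372, 1.0896)

θ' = -0.7854 + 0.75·2.5 = 1.0896
R = v/ω = 0.5/0.75 = 0.6667
x' = -2.5 + 0.6667·(sin 1.0896 − sin -0.7854) = -1.4376
y' = -0.5 − 0.6667·(cos 1.0896 − cos -0.7854) = -0.3372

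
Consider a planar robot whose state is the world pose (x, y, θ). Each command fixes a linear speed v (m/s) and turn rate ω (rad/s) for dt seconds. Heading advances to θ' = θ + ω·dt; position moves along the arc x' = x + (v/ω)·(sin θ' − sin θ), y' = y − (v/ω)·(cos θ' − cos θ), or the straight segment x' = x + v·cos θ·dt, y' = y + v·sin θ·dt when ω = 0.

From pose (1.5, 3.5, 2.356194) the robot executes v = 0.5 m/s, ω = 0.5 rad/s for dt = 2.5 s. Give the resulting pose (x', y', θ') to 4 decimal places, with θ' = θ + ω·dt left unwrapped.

θ' = 2.3562 + 0.5·2.5 = 3.6062
R = v/ω = 0.5/0.5 = 1.0000
x' = 1.5 + 1.0000·(sin 3.6062 − sin 2.3562) = 0.3448
y' = 3.5 − 1.0000·(cos 3.6062 − cos 2.3562) = 3.6869

(0.3448, 3.6869, 3.6062)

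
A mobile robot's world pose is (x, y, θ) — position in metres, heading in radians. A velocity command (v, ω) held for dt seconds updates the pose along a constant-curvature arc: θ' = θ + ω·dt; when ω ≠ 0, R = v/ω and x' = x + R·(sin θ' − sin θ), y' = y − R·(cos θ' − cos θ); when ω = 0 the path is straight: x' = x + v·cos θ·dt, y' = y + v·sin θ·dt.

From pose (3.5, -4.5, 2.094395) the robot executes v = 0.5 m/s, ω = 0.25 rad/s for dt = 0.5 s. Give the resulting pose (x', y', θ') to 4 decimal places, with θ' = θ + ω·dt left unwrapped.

θ' = 2.0944 + 0.25·0.5 = 2.2194
R = v/ω = 0.5/0.25 = 2.0000
x' = 3.5 + 2.0000·(sin 2.2194 − sin 2.0944) = 3.3618
y' = -4.5 − 2.0000·(cos 2.2194 − cos 2.0944) = -4.2919

(3.3618, -4.2919, 2.2194)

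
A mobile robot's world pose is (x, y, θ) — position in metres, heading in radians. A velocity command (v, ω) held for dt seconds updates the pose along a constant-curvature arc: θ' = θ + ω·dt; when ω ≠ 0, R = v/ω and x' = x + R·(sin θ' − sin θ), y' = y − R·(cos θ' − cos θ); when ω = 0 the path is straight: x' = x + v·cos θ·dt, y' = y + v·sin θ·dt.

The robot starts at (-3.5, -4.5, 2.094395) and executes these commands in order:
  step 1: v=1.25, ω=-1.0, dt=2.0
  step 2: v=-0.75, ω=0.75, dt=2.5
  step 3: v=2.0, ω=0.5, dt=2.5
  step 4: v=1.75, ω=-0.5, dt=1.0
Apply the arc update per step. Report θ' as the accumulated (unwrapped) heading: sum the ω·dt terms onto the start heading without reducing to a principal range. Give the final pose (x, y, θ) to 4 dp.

(-9.0662, -1.2821, 2.7194)

step 1: θ'=0.0944 (R=-1.2500) → pose (-2.5353, -2.6306, 0.0944)
step 2: θ'=1.9694 (R=-1.0000) → pose (-3.3626, -4.0142, 1.9694)
step 3: θ'=3.2194 (R=4.0000) → pose (-7.3600, -1.5788, 3.2194)
step 4: θ'=2.7194 (R=-3.5000) → pose (-9.0662, -1.2821, 2.7194)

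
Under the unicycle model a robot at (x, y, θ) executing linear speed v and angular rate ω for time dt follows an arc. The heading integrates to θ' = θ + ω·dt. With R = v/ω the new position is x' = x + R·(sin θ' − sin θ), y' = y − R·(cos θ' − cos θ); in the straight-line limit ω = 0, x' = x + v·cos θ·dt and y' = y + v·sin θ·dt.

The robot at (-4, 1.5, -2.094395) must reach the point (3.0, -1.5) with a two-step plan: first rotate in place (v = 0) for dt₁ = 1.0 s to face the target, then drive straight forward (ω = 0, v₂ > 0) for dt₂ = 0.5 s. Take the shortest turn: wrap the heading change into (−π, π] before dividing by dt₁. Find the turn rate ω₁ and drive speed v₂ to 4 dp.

ω₁ = 1.6895, v₂ = 15.2315

heading to target = atan2(-1.5−1.5, 3−-4) = -0.4049
Δθ = wrap(-0.4049 − -2.0944) = 1.6895; ω₁ = Δθ/dt₁ = 1.6895
distance = √((3−-4)² + (-1.5−1.5)²) = 7.6158; v₂ = distance/dt₂ = 15.2315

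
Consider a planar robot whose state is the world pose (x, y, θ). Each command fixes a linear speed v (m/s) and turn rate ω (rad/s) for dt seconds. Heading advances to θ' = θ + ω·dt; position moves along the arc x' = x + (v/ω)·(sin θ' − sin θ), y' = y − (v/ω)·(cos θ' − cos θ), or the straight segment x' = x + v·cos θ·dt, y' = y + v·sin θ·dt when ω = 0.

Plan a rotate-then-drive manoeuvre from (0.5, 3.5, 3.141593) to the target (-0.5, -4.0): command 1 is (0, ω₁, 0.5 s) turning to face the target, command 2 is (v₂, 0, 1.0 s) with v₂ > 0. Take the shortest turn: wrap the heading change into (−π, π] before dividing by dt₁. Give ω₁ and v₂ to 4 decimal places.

ω₁ = 2.8765, v₂ = 7.5664

heading to target = atan2(-4−3.5, -0.5−0.5) = -1.7033
Δθ = wrap(-1.7033 − 3.1416) = 1.4382; ω₁ = Δθ/dt₁ = 2.8765
distance = √((-0.5−0.5)² + (-4−3.5)²) = 7.5664; v₂ = distance/dt₂ = 7.5664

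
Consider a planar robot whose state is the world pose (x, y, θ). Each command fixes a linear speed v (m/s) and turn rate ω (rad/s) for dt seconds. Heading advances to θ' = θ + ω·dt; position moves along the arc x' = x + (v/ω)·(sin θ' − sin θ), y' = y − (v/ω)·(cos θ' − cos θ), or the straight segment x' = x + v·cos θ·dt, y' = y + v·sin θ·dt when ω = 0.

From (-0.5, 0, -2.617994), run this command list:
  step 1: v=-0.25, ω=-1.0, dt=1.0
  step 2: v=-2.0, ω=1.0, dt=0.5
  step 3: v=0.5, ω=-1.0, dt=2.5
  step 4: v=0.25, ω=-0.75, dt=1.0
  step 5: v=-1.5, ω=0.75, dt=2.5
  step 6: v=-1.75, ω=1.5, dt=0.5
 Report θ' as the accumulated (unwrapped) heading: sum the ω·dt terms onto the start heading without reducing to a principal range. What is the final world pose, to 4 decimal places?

step 1: θ'=-3.6180 (R=0.2500) → pose (-0.2604, 0.0057, -3.6180)
step 2: θ'=-3.1180 (R=-2.0000) → pose (0.7040, -0.2165, -3.1180)
step 3: θ'=-5.6180 (R=-0.5000) → pose (0.3836, 0.6768, -5.6180)
step 4: θ'=-6.3680 (R=-0.3333) → pose (0.6176, 0.7466, -6.3680)
step 5: θ'=-4.4930 (R=-2.0000) → pose (-1.5039, -1.6814, -4.4930)
step 6: θ'=-3.7430 (R=-1.1667) → pose (-1.0253, -2.3895, -3.7430)

(-1.0253, -2.3895, -3.7430)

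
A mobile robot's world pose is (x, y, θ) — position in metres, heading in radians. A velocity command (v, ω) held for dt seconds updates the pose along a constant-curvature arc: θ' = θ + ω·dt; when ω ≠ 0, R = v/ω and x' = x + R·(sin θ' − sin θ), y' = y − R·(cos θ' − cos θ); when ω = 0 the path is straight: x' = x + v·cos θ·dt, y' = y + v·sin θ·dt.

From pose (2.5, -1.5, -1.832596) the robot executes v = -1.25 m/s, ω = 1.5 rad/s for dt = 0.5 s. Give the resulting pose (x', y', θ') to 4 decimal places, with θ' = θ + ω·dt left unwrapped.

(2.4310, -0.8935, -1.0826)

θ' = -1.8326 + 1.5·0.5 = -1.0826
R = v/ω = -1.25/1.5 = -0.8333
x' = 2.5 + -0.8333·(sin -1.0826 − sin -1.8326) = 2.4310
y' = -1.5 − -0.8333·(cos -1.0826 − cos -1.8326) = -0.8935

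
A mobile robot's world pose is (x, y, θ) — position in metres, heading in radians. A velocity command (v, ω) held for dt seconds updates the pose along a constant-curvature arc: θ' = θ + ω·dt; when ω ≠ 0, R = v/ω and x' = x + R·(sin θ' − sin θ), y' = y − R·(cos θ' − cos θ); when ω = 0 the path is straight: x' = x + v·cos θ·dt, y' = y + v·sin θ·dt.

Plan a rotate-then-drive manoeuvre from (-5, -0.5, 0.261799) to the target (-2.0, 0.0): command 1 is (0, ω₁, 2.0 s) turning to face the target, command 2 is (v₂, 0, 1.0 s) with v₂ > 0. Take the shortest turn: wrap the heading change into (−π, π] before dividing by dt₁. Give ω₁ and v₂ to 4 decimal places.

heading to target = atan2(0−-0.5, -2−-5) = 0.1651
Δθ = wrap(0.1651 − 0.2618) = -0.0967; ω₁ = Δθ/dt₁ = -0.0483
distance = √((-2−-5)² + (0−-0.5)²) = 3.0414; v₂ = distance/dt₂ = 3.0414

ω₁ = -0.0483, v₂ = 3.0414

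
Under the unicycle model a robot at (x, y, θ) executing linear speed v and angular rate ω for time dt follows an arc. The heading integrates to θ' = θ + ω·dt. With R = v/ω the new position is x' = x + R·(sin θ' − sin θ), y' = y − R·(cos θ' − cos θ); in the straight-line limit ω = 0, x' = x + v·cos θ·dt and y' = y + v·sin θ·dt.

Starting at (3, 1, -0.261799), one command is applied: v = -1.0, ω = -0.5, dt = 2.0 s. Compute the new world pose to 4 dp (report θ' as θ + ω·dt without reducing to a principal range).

(1.6124, 2.3236, -1.2618)

θ' = -0.2618 + -0.5·2.0 = -1.2618
R = v/ω = -1.0/-0.5 = 2.0000
x' = 3 + 2.0000·(sin -1.2618 − sin -0.2618) = 1.6124
y' = 1 − 2.0000·(cos -1.2618 − cos -0.2618) = 2.3236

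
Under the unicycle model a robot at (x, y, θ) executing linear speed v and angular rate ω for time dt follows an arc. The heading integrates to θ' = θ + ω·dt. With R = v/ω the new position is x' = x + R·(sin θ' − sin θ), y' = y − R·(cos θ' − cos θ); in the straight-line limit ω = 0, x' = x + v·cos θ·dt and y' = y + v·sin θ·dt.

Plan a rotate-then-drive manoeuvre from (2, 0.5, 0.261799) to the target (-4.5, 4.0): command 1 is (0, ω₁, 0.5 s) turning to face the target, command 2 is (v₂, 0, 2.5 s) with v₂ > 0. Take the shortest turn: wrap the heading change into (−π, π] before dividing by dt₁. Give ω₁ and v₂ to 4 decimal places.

heading to target = atan2(4−0.5, -4.5−2) = 2.6477
Δθ = wrap(2.6477 − 0.2618) = 2.3859; ω₁ = Δθ/dt₁ = 4.7717
distance = √((-4.5−2)² + (4−0.5)²) = 7.3824; v₂ = distance/dt₂ = 2.9530

ω₁ = 4.7717, v₂ = 2.9530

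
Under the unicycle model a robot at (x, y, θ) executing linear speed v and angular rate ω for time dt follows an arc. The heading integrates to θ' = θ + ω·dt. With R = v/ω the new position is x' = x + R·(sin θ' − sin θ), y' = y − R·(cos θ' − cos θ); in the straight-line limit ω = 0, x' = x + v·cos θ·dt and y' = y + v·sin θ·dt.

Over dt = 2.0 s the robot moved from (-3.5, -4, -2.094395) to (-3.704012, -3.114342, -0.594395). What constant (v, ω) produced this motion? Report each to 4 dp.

v = -0.5000, ω = 0.7500

Δθ = -0.594395 − -2.094395 = 1.500000
ω = Δθ/dt = 1.500000/2.0 = 0.7500
R = −Δy/(cos θ' − cos θ) = -0.6667
v = R·ω = -0.6667·0.7500 = -0.5000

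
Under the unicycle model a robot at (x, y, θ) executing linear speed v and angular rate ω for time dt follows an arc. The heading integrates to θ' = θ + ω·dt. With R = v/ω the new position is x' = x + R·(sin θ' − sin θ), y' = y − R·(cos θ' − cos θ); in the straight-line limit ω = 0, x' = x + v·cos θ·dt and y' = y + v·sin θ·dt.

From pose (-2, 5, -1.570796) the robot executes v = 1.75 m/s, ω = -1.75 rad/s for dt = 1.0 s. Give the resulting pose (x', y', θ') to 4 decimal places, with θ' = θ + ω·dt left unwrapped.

(-3.1782, 4.0160, -3.3208)

θ' = -1.5708 + -1.75·1.0 = -3.3208
R = v/ω = 1.75/-1.75 = -1.0000
x' = -2 + -1.0000·(sin -3.3208 − sin -1.5708) = -3.1782
y' = 5 − -1.0000·(cos -3.3208 − cos -1.5708) = 4.0160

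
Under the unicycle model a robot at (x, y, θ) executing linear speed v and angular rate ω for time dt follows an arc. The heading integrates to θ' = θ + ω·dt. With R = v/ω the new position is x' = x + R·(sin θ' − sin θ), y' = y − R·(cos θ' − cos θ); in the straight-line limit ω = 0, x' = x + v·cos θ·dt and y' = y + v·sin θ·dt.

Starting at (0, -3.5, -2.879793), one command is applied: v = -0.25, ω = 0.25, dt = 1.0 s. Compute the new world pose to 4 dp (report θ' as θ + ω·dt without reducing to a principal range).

(0.2309, -3.4059, -2.6298)

θ' = -2.8798 + 0.25·1.0 = -2.6298
R = v/ω = -0.25/0.25 = -1.0000
x' = 0 + -1.0000·(sin -2.6298 − sin -2.8798) = 0.2309
y' = -3.5 − -1.0000·(cos -2.6298 − cos -2.8798) = -3.4059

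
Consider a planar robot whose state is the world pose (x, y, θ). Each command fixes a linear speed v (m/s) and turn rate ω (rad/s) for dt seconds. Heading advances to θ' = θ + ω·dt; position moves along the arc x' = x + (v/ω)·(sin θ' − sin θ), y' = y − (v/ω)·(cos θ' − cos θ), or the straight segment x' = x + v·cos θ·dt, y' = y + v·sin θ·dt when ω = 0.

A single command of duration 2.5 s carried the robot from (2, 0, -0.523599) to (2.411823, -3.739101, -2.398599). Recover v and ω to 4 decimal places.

Δθ = -2.398599 − -0.523599 = -1.875000
ω = Δθ/dt = -1.875000/2.5 = -0.7500
R = −Δy/(cos θ' − cos θ) = -2.3333
v = R·ω = -2.3333·-0.7500 = 1.7500

v = 1.7500, ω = -0.7500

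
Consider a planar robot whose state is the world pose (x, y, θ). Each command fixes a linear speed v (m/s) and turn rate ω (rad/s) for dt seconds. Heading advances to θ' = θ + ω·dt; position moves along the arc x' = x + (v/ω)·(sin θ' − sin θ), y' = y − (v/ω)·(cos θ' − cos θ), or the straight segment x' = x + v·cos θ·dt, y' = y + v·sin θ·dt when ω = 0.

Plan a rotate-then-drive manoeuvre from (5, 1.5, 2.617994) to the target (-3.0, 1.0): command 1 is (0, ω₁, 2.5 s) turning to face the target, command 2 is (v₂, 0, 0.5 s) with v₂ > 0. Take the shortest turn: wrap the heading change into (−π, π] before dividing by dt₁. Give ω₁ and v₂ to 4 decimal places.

ω₁ = 0.2344, v₂ = 16.0312

heading to target = atan2(1−1.5, -3−5) = -3.0792
Δθ = wrap(-3.0792 − 2.6180) = 0.5860; ω₁ = Δθ/dt₁ = 0.2344
distance = √((-3−5)² + (1−1.5)²) = 8.0156; v₂ = distance/dt₂ = 16.0312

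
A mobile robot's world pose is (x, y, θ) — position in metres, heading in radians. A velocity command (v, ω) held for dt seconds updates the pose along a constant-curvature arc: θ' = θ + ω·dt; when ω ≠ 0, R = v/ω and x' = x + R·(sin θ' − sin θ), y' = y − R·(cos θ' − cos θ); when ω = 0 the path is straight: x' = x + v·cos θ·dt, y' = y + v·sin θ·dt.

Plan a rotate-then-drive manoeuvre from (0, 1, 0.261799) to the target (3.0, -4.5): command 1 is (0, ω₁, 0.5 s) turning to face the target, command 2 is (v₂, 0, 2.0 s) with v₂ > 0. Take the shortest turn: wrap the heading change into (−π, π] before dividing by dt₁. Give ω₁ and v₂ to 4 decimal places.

ω₁ = -2.6665, v₂ = 3.1325

heading to target = atan2(-4.5−1, 3−0) = -1.0714
Δθ = wrap(-1.0714 − 0.2618) = -1.3332; ω₁ = Δθ/dt₁ = -2.6665
distance = √((3−0)² + (-4.5−1)²) = 6.2650; v₂ = distance/dt₂ = 3.1325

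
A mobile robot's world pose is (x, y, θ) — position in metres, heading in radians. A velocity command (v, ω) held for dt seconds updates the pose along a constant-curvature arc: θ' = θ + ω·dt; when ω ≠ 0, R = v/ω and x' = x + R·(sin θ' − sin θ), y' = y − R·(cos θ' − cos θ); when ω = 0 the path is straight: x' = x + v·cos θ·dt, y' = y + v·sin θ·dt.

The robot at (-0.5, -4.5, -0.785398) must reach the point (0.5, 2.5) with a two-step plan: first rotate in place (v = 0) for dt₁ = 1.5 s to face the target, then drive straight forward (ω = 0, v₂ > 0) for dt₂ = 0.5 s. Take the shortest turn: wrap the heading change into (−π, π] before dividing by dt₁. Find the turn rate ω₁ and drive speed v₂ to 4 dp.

heading to target = atan2(2.5−-4.5, 0.5−-0.5) = 1.4289
Δθ = wrap(1.4289 − -0.7854) = 2.2143; ω₁ = Δθ/dt₁ = 1.4762
distance = √((0.5−-0.5)² + (2.5−-4.5)²) = 7.0711; v₂ = distance/dt₂ = 14.1421

ω₁ = 1.4762, v₂ = 14.1421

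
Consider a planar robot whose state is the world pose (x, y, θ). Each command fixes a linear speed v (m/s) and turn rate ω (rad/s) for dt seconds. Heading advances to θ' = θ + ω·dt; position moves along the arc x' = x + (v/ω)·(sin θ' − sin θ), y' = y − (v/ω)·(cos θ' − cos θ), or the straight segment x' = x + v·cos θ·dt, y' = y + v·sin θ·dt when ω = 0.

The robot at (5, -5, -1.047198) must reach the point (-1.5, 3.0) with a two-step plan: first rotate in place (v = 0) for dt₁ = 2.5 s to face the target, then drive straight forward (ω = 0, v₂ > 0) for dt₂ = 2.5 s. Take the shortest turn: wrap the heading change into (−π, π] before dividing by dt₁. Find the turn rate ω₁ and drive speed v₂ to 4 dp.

heading to target = atan2(3−-5, -1.5−5) = 2.2531
Δθ = wrap(2.2531 − -1.0472) = -2.9829; ω₁ = Δθ/dt₁ = -1.1931
distance = √((-1.5−5)² + (3−-5)²) = 10.3078; v₂ = distance/dt₂ = 4.1231

ω₁ = -1.1931, v₂ = 4.1231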